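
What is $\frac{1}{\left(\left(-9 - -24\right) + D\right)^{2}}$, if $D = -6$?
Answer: $\frac{1}{81} \approx 0.012346$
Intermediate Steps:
$\frac{1}{\left(\left(-9 - -24\right) + D\right)^{2}} = \frac{1}{\left(\left(-9 - -24\right) - 6\right)^{2}} = \frac{1}{\left(\left(-9 + 24\right) - 6\right)^{2}} = \frac{1}{\left(15 - 6\right)^{2}} = \frac{1}{9^{2}} = \frac{1}{81}$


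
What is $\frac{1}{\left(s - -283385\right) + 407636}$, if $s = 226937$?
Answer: $\frac{1}{917958} \approx 1.0894 \cdot 10^{-6}$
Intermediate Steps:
$\frac{1}{\left(s - -283385\right) + 407636} = \frac{1}{\left(226937 - -283385\right) + 407636} = \frac{1}{\left(226937 + 283385\right) + 407636} = \frac{1}{510322 + 407636} = \frac{1}{917958}$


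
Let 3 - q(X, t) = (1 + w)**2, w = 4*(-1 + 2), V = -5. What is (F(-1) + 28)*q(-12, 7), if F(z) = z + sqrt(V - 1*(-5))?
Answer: -594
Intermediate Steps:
w = 4 (w = 4*1 = 4)
q(X, t) = -22 (q(X, t) = 3 - (1 + 4)**2 = 3 - 1*5**2 = 3 - 1*25 = 3 - 25 = -22)
F(z) = z (F(z) = z + sqrt(-5 - 1*(-5)) = z + sqrt(-5 + 5) = z + sqrt(0) = z + 0 = z)
(F(-1) + 28)*q(-12, 7) = (-1 + 28)*(-22) = 27*(-22) = -594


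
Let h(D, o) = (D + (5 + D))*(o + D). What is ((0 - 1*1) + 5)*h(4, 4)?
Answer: 416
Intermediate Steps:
h(D, o) = (5 + 2*D)*(D + o)
((0 - 1*1) + 5)*h(4, 4) = ((0 - 1*1) + 5)*(2*4² + 5*4 + 5*4 + 2*4*4) = ((0 - 1) + 5)*(2*16 + 20 + 20 + 32) = (-1 + 5)*(32 + 20 + 20 + 32) = 4*104 = 416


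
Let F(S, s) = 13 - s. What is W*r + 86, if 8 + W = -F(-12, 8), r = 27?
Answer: -265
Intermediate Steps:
W = -13 (W = -8 - (13 - 1*8) = -8 - (13 - 8) = -8 - 1*5 = -8 - 5 = -13)
W*r + 86 = -13*27 + 86 = -351 + 86 = -265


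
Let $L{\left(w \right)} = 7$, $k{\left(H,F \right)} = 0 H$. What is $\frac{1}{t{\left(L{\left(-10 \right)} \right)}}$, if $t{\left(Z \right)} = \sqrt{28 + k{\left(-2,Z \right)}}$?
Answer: $\frac{\sqrt{7}}{14} \approx 0.18898$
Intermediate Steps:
$k{\left(H,F \right)} = 0$
$t{\left(Z \right)} = 2 \sqrt{7}$ ($t{\left(Z \right)} = \sqrt{28 + 0} = \sqrt{28} = 2 \sqrt{7}$)
$\frac{1}{t{\left(L{\left(-10 \right)} \right)}} = \frac{1}{2 \sqrt{7}} = \frac{\sqrt{7}}{14}$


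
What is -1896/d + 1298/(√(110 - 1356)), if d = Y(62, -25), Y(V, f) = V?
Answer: -948/31 - 649*I*√1246/623 ≈ -30.581 - 36.772*I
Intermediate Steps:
d = 62
-1896/d + 1298/(√(110 - 1356)) = -1896/62 + 1298/(√(110 - 1356)) = -1896*1/62 + 1298/(√(-1246)) = -948/31 + 1298/((I*√1246)) = -948/31 + 1298*(-I*√1246/1246) = -948/31 - 649*I*√1246/623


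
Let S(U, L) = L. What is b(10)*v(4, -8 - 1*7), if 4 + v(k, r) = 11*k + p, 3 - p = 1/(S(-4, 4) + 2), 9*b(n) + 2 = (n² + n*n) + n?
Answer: 26728/27 ≈ 989.93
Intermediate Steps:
b(n) = -2/9 + n/9 + 2*n²/9 (b(n) = -2/9 + ((n² + n*n) + n)/9 = -2/9 + ((n² + n²) + n)/9 = -2/9 + (2*n² + n)/9 = -2/9 + (n + 2*n²)/9 = -2/9 + (n/9 + 2*n²/9) = -2/9 + n/9 + 2*n²/9)
p = 17/6 (p = 3 - 1/(4 + 2) = 3 - 1/6 = 3 - 1*⅙ = 3 - ⅙ = 17/6 ≈ 2.8333)
v(k, r) = -7/6 + 11*k (v(k, r) = -4 + (11*k + 17/6) = -4 + (17/6 + 11*k) = -7/6 + 11*k)
b(10)*v(4, -8 - 1*7) = (-2/9 + (⅑)*10 + (2/9)*10²)*(-7/6 + 11*4) = (-2/9 + 10/9 + (2/9)*100)*(-7/6 + 44) = (-2/9 + 10/9 + 200/9)*(257/6) = (208/9)*(257/6) = 26728/27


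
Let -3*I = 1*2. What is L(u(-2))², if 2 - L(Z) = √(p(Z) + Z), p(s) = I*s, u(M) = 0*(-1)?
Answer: 4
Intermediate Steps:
I = -⅔ (I = -2/3 = -⅓*2 = -⅔ ≈ -0.66667)
u(M) = 0
p(s) = -2*s/3
L(Z) = 2 - √3*√Z/3 (L(Z) = 2 - √(-2*Z/3 + Z) = 2 - √(Z/3) = 2 - √3*√Z/3)
L(u(-2))² = (2 - √3*√0/3)² = (2 - ⅓*√3*0)² = (2 + 0)² = 2² = 4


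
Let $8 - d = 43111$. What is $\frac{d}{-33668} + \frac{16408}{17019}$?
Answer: $\frac{1285994501}{572995692} \approx 2.2443$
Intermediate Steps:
$d = -43103$ ($d = 8 - 43111 = -43103$)
$\frac{d}{-33668} + \frac{16408}{17019} = - \frac{43103}{-33668} + \frac{16408}{17019} = \left(-43103\right) \left(- \frac{1}{33668}\right) + 16408 \cdot \frac{1}{17019} = \frac{43103}{33668} + \frac{16408}{17019} = \frac{1285994501}{572995692}$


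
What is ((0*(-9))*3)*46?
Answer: 0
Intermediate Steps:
((0*(-9))*3)*46 = (0*3)*46 = 0*46 = 0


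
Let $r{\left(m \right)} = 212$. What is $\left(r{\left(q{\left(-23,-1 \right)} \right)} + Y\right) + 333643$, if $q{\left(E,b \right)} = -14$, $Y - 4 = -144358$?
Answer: $189501$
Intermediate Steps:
$Y = -144354$ ($Y = 4 - 144358 = -144354$)
$\left(r{\left(q{\left(-23,-1 \right)} \right)} + Y\right) + 333643 = \left(212 - 144354\right) + 333643 = -144142 + 333643 = 189501$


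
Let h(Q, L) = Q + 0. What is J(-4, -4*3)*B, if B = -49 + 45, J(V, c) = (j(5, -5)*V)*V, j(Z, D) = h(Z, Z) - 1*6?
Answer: 64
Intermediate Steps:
h(Q, L) = Q
j(Z, D) = -6 + Z (j(Z, D) = Z - 1*6 = Z - 6 = -6 + Z)
J(V, c) = -V² (J(V, c) = ((-6 + 5)*V)*V = (-V)*V = -V²)
B = -4
J(-4, -4*3)*B = -1*(-4)²*(-4) = -1*16*(-4) = -16*(-4) = 64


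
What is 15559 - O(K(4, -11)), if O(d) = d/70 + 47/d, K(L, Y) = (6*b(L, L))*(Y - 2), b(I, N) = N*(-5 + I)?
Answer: 169853963/10920 ≈ 15554.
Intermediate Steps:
K(L, Y) = 6*L*(-5 + L)*(-2 + Y) (K(L, Y) = (6*(L*(-5 + L)))*(Y - 2) = (6*L*(-5 + L))*(-2 + Y) = 6*L*(-5 + L)*(-2 + Y))
O(d) = 47/d + d/70 (O(d) = d*(1/70) + 47/d = d/70 + 47/d = 47/d + d/70)
15559 - O(K(4, -11)) = 15559 - (47/((6*4*(-5 + 4)*(-2 - 11))) + (6*4*(-5 + 4)*(-2 - 11))/70) = 15559 - (47/((6*4*(-1)*(-13))) + (6*4*(-1)*(-13))/70) = 15559 - (47/312 + (1/70)*312) = 15559 - (47*(1/312) + 156/35) = 15559 - (47/312 + 156/35) = 15559 - 1*50317/10920 = 15559 - 50317/10920 = 169853963/10920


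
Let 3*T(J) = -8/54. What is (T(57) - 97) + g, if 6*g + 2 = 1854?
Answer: 17141/81 ≈ 211.62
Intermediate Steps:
T(J) = -4/81 (T(J) = (-8/54)/3 = (-8*1/54)/3 = (⅓)*(-4/27) = -4/81)
g = 926/3 (g = -⅓ + (⅙)*1854 = -⅓ + 309 = 926/3 ≈ 308.67)
(T(57) - 97) + g = (-4/81 - 97) + 926/3 = -7861/81 + 926/3 = 17141/81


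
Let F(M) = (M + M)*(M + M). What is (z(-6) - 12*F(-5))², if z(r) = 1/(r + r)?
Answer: 207388801/144 ≈ 1.4402e+6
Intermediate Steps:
F(M) = 4*M² (F(M) = (2*M)*(2*M) = 4*M²)
z(r) = 1/(2*r)
(z(-6) - 12*F(-5))² = ((½)/(-6) - 48*(-5)²)² = ((½)*(-⅙) - 48*25)² = (-1/12 - 12*100)² = (-1/12 - 1200)² = (-14401/12)² = 207388801/144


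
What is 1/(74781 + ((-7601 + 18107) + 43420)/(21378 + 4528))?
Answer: 12953/968665256 ≈ 1.3372e-5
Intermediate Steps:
1/(74781 + ((-7601 + 18107) + 43420)/(21378 + 4528)) = 1/(74781 + (10506 + 43420)/25906) = 1/(74781 + 53926*(1/25906)) = 1/(74781 + 26963/12953) = 1/(968665256/12953) = 12953/968665256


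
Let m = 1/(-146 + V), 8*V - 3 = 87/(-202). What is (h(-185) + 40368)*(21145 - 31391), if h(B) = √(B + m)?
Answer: -413610528 - 10246*I*√60670389073/18109 ≈ -4.1361e+8 - 1.3936e+5*I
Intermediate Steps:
V = 519/1616 (V = 3/8 + (87/(-202))/8 = 3/8 + (87*(-1/202))/8 = 3/8 + (⅛)*(-87/202) = 3/8 - 87/1616 = 519/1616 ≈ 0.32116)
m = -1616/235417 (m = 1/(-146 + 519/1616) = 1/(-235417/1616) = -1616/235417 ≈ -0.0068644)
h(B) = √(-1616/235417 + B) (h(B) = √(B - 1616/235417) = √(-1616/235417 + B))
(h(-185) + 40368)*(21145 - 31391) = (√(-2251088 + 327935881*(-185))/18109 + 40368)*(21145 - 31391) = (√(-2251088 - 60668137985)/18109 + 40368)*(-10246) = (√(-60670389073)/18109 + 40368)*(-10246) = ((I*√60670389073)/18109 + 40368)*(-10246) = (I*√60670389073/18109 + 40368)*(-10246) = (40368 + I*√60670389073/18109)*(-10246) = -413610528 - 10246*I*√60670389073/18109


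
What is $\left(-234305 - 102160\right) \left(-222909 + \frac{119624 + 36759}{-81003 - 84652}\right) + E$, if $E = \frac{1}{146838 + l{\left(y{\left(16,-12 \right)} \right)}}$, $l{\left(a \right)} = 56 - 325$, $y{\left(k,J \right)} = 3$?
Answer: $\frac{364205086199295398957}{4855977539} \approx 7.5001 \cdot 10^{10}$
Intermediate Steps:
$l{\left(a \right)} = -269$ ($l{\left(a \right)} = 56 - 325 = -269$)
$E = \frac{1}{146569}$ ($E = \frac{1}{146838 - 269} = \frac{1}{146569} \approx 6.8227 \cdot 10^{-6}$)
$\left(-234305 - 102160\right) \left(-222909 + \frac{119624 + 36759}{-81003 - 84652}\right) + E = \left(-234305 - 102160\right) \left(-222909 + \frac{119624 + 36759}{-81003 - 84652}\right) + \frac{1}{146569} = - 336465 \left(-222909 + \frac{156383}{-165655}\right) + \frac{1}{146569} = - 336465 \left(-222909 + 156383 \left(- \frac{1}{165655}\right)\right) + \frac{1}{146569} = - 336465 \left(-222909 - \frac{156383}{165655}\right) + \frac{1}{146569} = \left(-336465\right) \left(- \frac{36926146778}{165655}\right) + \frac{1}{146569} = \frac{2484871195131954}{33131} + \frac{1}{146569} = \frac{364205086199295398957}{4855977539}$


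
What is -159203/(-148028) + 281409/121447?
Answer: 60991138193/17977556516 ≈ 3.3926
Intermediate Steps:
-159203/(-148028) + 281409/121447 = -159203*(-1/148028) + 281409*(1/121447) = 159203/148028 + 281409/121447 = 60991138193/17977556516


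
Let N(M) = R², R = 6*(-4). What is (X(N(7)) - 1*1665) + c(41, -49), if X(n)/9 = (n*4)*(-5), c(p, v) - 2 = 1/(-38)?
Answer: -4003035/38 ≈ -1.0534e+5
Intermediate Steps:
R = -24
N(M) = 576 (N(M) = (-24)² = 576)
c(p, v) = 75/38 (c(p, v) = 2 + 1/(-38) = 2 - 1/38 = 75/38)
X(n) = -180*n (X(n) = 9*((n*4)*(-5)) = 9*((4*n)*(-5)) = 9*(-20*n) = -180*n)
(X(N(7)) - 1*1665) + c(41, -49) = (-180*576 - 1*1665) + 75/38 = (-103680 - 1665) + 75/38 = -105345 + 75/38 = -4003035/38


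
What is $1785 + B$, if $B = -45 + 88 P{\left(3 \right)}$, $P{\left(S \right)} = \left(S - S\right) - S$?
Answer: $1476$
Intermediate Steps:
$P{\left(S \right)} = - S$ ($P{\left(S \right)} = 0 - S = - S$)
$B = -309$ ($B = -45 + 88 \left(\left(-1\right) 3\right) = -45 + 88 \left(-3\right) = -45 - 264 = -309$)
$1785 + B = 1785 - 309 = 1476$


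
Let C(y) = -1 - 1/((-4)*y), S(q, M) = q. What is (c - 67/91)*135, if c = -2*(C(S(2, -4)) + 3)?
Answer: -245025/364 ≈ -673.15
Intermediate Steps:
C(y) = -1 + 1/(4*y) (C(y) = -1 - (-1)/(4*y) = -1 + 1/(4*y))
c = -17/4 (c = -2*((¼ - 1*2)/2 + 3) = -2*((¼ - 2)/2 + 3) = -2*((½)*(-7/4) + 3) = -2*(-7/8 + 3) = -2*17/8 = -17/4 ≈ -4.2500)
(c - 67/91)*135 = (-17/4 - 67/91)*135 = -1815/364*135 = -245025/364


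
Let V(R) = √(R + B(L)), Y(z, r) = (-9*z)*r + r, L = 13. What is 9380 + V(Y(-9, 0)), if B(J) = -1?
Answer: 9380 + I ≈ 9380.0 + 1.0*I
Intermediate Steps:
Y(z, r) = r - 9*r*z (Y(z, r) = -9*r*z + r = r - 9*r*z)
V(R) = √(-1 + R) (V(R) = √(R - 1) = √(-1 + R))
9380 + V(Y(-9, 0)) = 9380 + √(-1 + 0*(1 - 9*(-9))) = 9380 + √(-1 + 0*(1 + 81)) = 9380 + √(-1 + 0*82) = 9380 + √(-1 + 0) = 9380 + √(-1) = 9380 + I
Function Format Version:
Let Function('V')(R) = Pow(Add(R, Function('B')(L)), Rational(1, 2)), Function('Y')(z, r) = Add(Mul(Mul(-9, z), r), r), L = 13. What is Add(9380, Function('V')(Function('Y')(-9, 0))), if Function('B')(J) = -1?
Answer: Add(9380, I) ≈ Add(9380.0, Mul(1.0000, I))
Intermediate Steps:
Function('Y')(z, r) = Add(r, Mul(-9, r, z)) (Function('Y')(z, r) = Add(Mul(-9, r, z), r) = Add(r, Mul(-9, r, z)))
Function('V')(R) = Pow(Add(-1, R), Rational(1, 2)) (Function('V')(R) = Pow(Add(R, -1), Rational(1, 2)) = Pow(Add(-1, R), Rational(1, 2)))
Add(9380, Function('V')(Function('Y')(-9, 0))) = Add(9380, Pow(Add(-1, Mul(0, Add(1, Mul(-9, -9)))), Rational(1, 2))) = Add(9380, Pow(Add(-1, Mul(0, Add(1, 81))), Rational(1, 2))) = Add(9380, Pow(Add(-1, Mul(0, 82)), Rational(1, 2))) = Add(9380, Pow(Add(-1, 0), Rational(1, 2))) = Add(9380, Pow(-1, Rational(1, 2))) = Add(9380, I)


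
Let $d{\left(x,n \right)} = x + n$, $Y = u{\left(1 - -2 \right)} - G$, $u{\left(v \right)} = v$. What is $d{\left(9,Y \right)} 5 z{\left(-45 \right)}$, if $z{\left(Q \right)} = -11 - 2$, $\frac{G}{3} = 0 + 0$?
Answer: $-780$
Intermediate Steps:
$G = 0$ ($G = 3 \left(0 + 0\right) = 3 \cdot 0 = 0$)
$Y = 3$ ($Y = \left(1 - -2\right) - 0 = \left(1 + 2\right) + 0 = 3 + 0 = 3$)
$z{\left(Q \right)} = -13$
$d{\left(x,n \right)} = n + x$
$d{\left(9,Y \right)} 5 z{\left(-45 \right)} = \left(3 + 9\right) 5 \left(-13\right) = 12 \cdot 5 \left(-13\right) = 60 \left(-13\right) = -780$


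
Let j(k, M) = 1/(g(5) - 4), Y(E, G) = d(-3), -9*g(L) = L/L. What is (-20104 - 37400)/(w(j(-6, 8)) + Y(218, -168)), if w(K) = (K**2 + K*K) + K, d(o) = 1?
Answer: -65712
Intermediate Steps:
g(L) = -1/9 (g(L) = -L/(9*L) = -1/9*1 = -1/9)
Y(E, G) = 1
j(k, M) = -9/37 (j(k, M) = 1/(-1/9 - 4) = 1/(-37/9) = -9/37)
w(K) = K + 2*K**2 (w(K) = (K**2 + K**2) + K = 2*K**2 + K = K + 2*K**2)
(-20104 - 37400)/(w(j(-6, 8)) + Y(218, -168)) = (-20104 - 37400)/(-9*(1 + 2*(-9/37))/37 + 1) = -57504/(-9*(1 - 18/37)/37 + 1) = -57504/(-9/37*19/37 + 1) = -57504/(-171/1369 + 1) = -57504/1198/1369 = -57504*1369/1198 = -65712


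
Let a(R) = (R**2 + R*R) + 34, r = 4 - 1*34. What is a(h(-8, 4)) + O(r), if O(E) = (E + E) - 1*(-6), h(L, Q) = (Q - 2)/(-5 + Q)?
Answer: -12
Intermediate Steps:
h(L, Q) = (-2 + Q)/(-5 + Q)
r = -30 (r = 4 - 34 = -30)
a(R) = 34 + 2*R**2 (a(R) = (R**2 + R**2) + 34 = 2*R**2 + 34 = 34 + 2*R**2)
O(E) = 6 + 2*E (O(E) = 2*E + 6 = 6 + 2*E)
a(h(-8, 4)) + O(r) = (34 + 2*((-2 + 4)/(-5 + 4))**2) + (6 + 2*(-30)) = (34 + 2*(2/(-1))**2) + (6 - 60) = (34 + 2*(-1*2)**2) - 54 = (34 + 2*(-2)**2) - 54 = (34 + 2*4) - 54 = (34 + 8) - 54 = 42 - 54 = -12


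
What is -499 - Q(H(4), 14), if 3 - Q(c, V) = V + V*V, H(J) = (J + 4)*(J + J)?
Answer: -292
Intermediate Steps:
H(J) = 2*J*(4 + J) (H(J) = (4 + J)*(2*J) = 2*J*(4 + J))
Q(c, V) = 3 - V - V² (Q(c, V) = 3 - (V + V*V) = 3 - (V + V²) = 3 + (-V - V²) = 3 - V - V²)
-499 - Q(H(4), 14) = -499 - (3 - 1*14 - 1*14²) = -499 - (3 - 14 - 1*196) = -499 - (3 - 14 - 196) = -499 - 1*(-207) = -499 + 207 = -292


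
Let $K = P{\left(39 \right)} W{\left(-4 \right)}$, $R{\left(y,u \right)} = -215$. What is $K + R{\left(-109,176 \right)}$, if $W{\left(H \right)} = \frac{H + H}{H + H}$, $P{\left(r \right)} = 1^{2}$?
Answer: $-214$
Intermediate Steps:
$P{\left(r \right)} = 1$
$W{\left(H \right)} = 1$ ($W{\left(H \right)} = \frac{2 H}{2 H} = 2 H \frac{1}{2 H} = 1$)
$K = 1$ ($K = 1 \cdot 1 = 1$)
$K + R{\left(-109,176 \right)} = 1 - 215 = -214$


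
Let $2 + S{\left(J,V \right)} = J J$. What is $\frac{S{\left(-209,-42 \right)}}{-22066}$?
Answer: $- \frac{43679}{22066} \approx -1.9795$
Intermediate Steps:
$S{\left(J,V \right)} = -2 + J^{2}$ ($S{\left(J,V \right)} = -2 + J J = -2 + J^{2}$)
$\frac{S{\left(-209,-42 \right)}}{-22066} = \frac{-2 + \left(-209\right)^{2}}{-22066} = \left(-2 + 43681\right) \left(- \frac{1}{22066}\right) = 43679 \left(- \frac{1}{22066}\right) = - \frac{43679}{22066}$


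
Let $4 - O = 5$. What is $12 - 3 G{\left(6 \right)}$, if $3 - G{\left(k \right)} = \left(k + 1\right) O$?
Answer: $-18$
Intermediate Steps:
$O = -1$ ($O = 4 - 5 = -1$)
$G{\left(k \right)} = 4 + k$ ($G{\left(k \right)} = 3 - \left(k + 1\right) \left(-1\right) = 3 - \left(1 + k\right) \left(-1\right) = 3 - \left(-1 - k\right) = 3 + \left(1 + k\right) = 4 + k$)
$12 - 3 G{\left(6 \right)} = 12 - 3 \left(4 + 6\right) = 12 - 30 = -18$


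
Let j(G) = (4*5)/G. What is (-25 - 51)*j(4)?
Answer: -380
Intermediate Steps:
j(G) = 20/G
(-25 - 51)*j(4) = (-25 - 51)*(20/4) = -1520/4 = -76*5 = -380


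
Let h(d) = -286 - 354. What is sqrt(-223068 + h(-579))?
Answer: 2*I*sqrt(55927) ≈ 472.98*I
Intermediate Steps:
h(d) = -640
sqrt(-223068 + h(-579)) = sqrt(-223068 - 640) = sqrt(-223708) = 2*I*sqrt(55927)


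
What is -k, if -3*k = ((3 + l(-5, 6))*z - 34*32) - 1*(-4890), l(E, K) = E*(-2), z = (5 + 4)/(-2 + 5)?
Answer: 3841/3 ≈ 1280.3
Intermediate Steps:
z = 3 (z = 9/3 = 9*(⅓) = 3)
l(E, K) = -2*E
k = -3841/3 (k = -(((3 - 2*(-5))*3 - 34*32) - 1*(-4890))/3 = -(((3 + 10)*3 - 1088) + 4890)/3 = -((13*3 - 1088) + 4890)/3 = -((39 - 1088) + 4890)/3 = -(-1049 + 4890)/3 = -⅓*3841 = -3841/3 ≈ -1280.3)
-k = -1*(-3841/3) = 3841/3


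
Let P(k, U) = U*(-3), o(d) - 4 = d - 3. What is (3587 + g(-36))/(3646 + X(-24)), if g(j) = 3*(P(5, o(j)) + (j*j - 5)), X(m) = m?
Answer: 7775/3622 ≈ 2.1466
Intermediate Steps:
o(d) = 1 + d (o(d) = 4 + (d - 3) = 4 + (-3 + d) = 1 + d)
P(k, U) = -3*U
g(j) = -24 - 9*j + 3*j² (g(j) = 3*(-3*(1 + j) + (j*j - 5)) = 3*((-3 - 3*j) + (j² - 5)) = 3*((-3 - 3*j) + (-5 + j²)) = 3*(-8 + j² - 3*j) = -24 - 9*j + 3*j²)
(3587 + g(-36))/(3646 + X(-24)) = (3587 + (-24 - 9*(-36) + 3*(-36)²))/(3646 - 24) = (3587 + (-24 + 324 + 3*1296))/3622 = (3587 + (-24 + 324 + 3888))*(1/3622) = (3587 + 4188)*(1/3622) = 7775*(1/3622) = 7775/3622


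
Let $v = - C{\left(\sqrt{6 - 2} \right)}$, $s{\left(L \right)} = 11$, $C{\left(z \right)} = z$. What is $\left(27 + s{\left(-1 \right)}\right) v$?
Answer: $-76$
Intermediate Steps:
$v = -2$ ($v = - \sqrt{6 - 2} = - \sqrt{4} = \left(-1\right) 2 = -2$)
$\left(27 + s{\left(-1 \right)}\right) v = \left(27 + 11\right) \left(-2\right) = 38 \left(-2\right) = -76$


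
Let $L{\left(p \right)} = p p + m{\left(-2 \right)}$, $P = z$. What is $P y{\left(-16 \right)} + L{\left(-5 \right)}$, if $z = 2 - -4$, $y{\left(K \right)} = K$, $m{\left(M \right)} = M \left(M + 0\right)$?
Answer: $-67$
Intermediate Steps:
$m{\left(M \right)} = M^{2}$ ($m{\left(M \right)} = M M = M^{2}$)
$z = 6$ ($z = 2 + 4 = 6$)
$P = 6$
$L{\left(p \right)} = 4 + p^{2}$ ($L{\left(p \right)} = p p + \left(-2\right)^{2} = p^{2} + 4 = 4 + p^{2}$)
$P y{\left(-16 \right)} + L{\left(-5 \right)} = 6 \left(-16\right) + \left(4 + \left(-5\right)^{2}\right) = -96 + \left(4 + 25\right) = -96 + 29 = -67$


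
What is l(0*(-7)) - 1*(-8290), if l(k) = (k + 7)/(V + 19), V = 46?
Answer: 538857/65 ≈ 8290.1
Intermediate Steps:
l(k) = 7/65 + k/65 (l(k) = (k + 7)/(46 + 19) = (7 + k)/65 = (7 + k)*(1/65) = 7/65 + k/65)
l(0*(-7)) - 1*(-8290) = (7/65 + (0*(-7))/65) - 1*(-8290) = (7/65 + (1/65)*0) + 8290 = (7/65 + 0) + 8290 = 7/65 + 8290 = 538857/65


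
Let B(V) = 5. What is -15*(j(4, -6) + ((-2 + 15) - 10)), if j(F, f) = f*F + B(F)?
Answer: 240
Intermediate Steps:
j(F, f) = 5 + F*f (j(F, f) = f*F + 5 = F*f + 5 = 5 + F*f)
-15*(j(4, -6) + ((-2 + 15) - 10)) = -15*((5 + 4*(-6)) + ((-2 + 15) - 10)) = -15*((5 - 24) + (13 - 10)) = -15*(-19 + 3) = -15*(-16) = 240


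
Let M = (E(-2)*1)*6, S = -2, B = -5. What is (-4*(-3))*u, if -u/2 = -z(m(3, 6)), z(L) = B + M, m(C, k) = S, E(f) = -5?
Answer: -840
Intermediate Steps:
m(C, k) = -2
M = -30 (M = -5*1*6 = -5*6 = -30)
z(L) = -35 (z(L) = -5 - 30 = -35)
u = -70 (u = -(-2)*(-35) = -2*35 = -70)
(-4*(-3))*u = -4*(-3)*(-70) = 12*(-70) = -840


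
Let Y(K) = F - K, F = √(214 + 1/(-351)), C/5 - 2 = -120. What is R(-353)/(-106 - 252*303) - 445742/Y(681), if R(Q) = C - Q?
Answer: 4073385370654725/6220374778538 + 668613*√2929407/81352499 ≈ 668.91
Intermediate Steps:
C = -590 (C = 10 + 5*(-120) = 10 - 600 = -590)
F = √2929407/117 (F = √(214 - 1/351) = √(75113/351) = √2929407/117 ≈ 14.629)
R(Q) = -590 - Q
Y(K) = -K + √2929407/117 (Y(K) = √2929407/117 - K = -K + √2929407/117)
R(-353)/(-106 - 252*303) - 445742/Y(681) = (-590 - 1*(-353))/(-106 - 252*303) - 445742/(-1*681 + √2929407/117) = (-590 + 353)/(-106 - 76356) - 445742/(-681 + √2929407/117) = -237/(-76462) - 445742/(-681 + √2929407/117) = -237*(-1/76462) - 445742/(-681 + √2929407/117) = 237/76462 - 445742/(-681 + √2929407/117)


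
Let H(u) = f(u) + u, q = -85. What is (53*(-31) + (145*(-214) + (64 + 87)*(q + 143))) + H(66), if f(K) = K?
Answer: -23783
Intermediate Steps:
H(u) = 2*u (H(u) = u + u = 2*u)
(53*(-31) + (145*(-214) + (64 + 87)*(q + 143))) + H(66) = (53*(-31) + (145*(-214) + (64 + 87)*(-85 + 143))) + 2*66 = (-1643 + (-31030 + 151*58)) + 132 = (-1643 + (-31030 + 8758)) + 132 = (-1643 - 22272) + 132 = -23915 + 132 = -23783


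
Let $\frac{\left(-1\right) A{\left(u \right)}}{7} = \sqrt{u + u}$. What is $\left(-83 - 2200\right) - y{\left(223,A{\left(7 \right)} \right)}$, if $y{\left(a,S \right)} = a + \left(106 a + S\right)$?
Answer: $-26144 + 7 \sqrt{14} \approx -26118.0$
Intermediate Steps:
$A{\left(u \right)} = - 7 \sqrt{2} \sqrt{u}$ ($A{\left(u \right)} = - 7 \sqrt{u + u} = - 7 \sqrt{2 u} = - 7 \sqrt{2} \sqrt{u}$)
$y{\left(a,S \right)} = S + 107 a$ ($y{\left(a,S \right)} = a + \left(S + 106 a\right) = S + 107 a$)
$\left(-83 - 2200\right) - y{\left(223,A{\left(7 \right)} \right)} = \left(-83 - 2200\right) - \left(- 7 \sqrt{2} \sqrt{7} + 107 \cdot 223\right) = \left(-83 - 2200\right) - \left(- 7 \sqrt{14} + 23861\right) = -2283 - \left(23861 - 7 \sqrt{14}\right) = -26144 + 7 \sqrt{14}$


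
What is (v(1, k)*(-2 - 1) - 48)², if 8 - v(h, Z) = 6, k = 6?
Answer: 2916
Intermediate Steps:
v(h, Z) = 2 (v(h, Z) = 8 - 1*6 = 8 - 6 = 2)
(v(1, k)*(-2 - 1) - 48)² = (2*(-2 - 1) - 48)² = (2*(-3) - 48)² = (-6 - 48)² = (-54)² = 2916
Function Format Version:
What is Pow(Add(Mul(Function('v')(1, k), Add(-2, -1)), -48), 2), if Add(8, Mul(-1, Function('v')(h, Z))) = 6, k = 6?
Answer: 2916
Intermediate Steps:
Function('v')(h, Z) = 2 (Function('v')(h, Z) = Add(8, Mul(-1, 6)) = Add(8, -6) = 2)
Pow(Add(Mul(Function('v')(1, k), Add(-2, -1)), -48), 2) = Pow(Add(Mul(2, Add(-2, -1)), -48), 2) = Pow(Add(Mul(2, -3), -48), 2) = Pow(Add(-6, -48), 2) = Pow(-54, 2) = 2916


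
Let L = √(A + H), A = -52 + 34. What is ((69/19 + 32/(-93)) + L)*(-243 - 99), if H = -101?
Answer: -34854/31 - 342*I*√119 ≈ -1124.3 - 3730.8*I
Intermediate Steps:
A = -18
L = I*√119 (L = √(-18 - 101) = √(-119) = I*√119 ≈ 10.909*I)
((69/19 + 32/(-93)) + L)*(-243 - 99) = ((69/19 + 32/(-93)) + I*√119)*(-243 - 99) = ((69*(1/19) + 32*(-1/93)) + I*√119)*(-342) = ((69/19 - 32/93) + I*√119)*(-342) = (5809/1767 + I*√119)*(-342) = -34854/31 - 342*I*√119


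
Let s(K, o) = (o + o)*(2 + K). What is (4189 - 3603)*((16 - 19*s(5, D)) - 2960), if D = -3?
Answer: -1257556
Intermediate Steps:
s(K, o) = 2*o*(2 + K) (s(K, o) = (2*o)*(2 + K) = 2*o*(2 + K))
(4189 - 3603)*((16 - 19*s(5, D)) - 2960) = (4189 - 3603)*((16 - 38*(-3)*(2 + 5)) - 2960) = 586*((16 - 38*(-3)*7) - 2960) = 586*((16 - 19*(-42)) - 2960) = 586*((16 + 798) - 2960) = 586*(814 - 2960) = 586*(-2146) = -1257556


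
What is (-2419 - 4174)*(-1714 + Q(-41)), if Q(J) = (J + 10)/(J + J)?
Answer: 926428581/82 ≈ 1.1298e+7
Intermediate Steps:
Q(J) = (10 + J)/(2*J) (Q(J) = (10 + J)/((2*J)) = (10 + J)*(1/(2*J)) = (10 + J)/(2*J))
(-2419 - 4174)*(-1714 + Q(-41)) = (-2419 - 4174)*(-1714 + (½)*(10 - 41)/(-41)) = -6593*(-1714 + (½)*(-1/41)*(-31)) = -6593*(-1714 + 31/82) = -6593*(-140517/82) = 926428581/82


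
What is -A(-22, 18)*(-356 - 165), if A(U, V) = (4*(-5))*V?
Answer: -187560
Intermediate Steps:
A(U, V) = -20*V
-A(-22, 18)*(-356 - 165) = -(-20*18)*(-356 - 165) = -(-360)*(-521) = -1*187560 = -187560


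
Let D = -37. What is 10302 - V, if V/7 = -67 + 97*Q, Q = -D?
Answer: -14352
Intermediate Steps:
Q = 37 (Q = -1*(-37) = 37)
V = 24654 (V = 7*(-67 + 97*37) = 7*(-67 + 3589) = 7*3522 = 24654)
10302 - V = 10302 - 1*24654 = 10302 - 24654 = -14352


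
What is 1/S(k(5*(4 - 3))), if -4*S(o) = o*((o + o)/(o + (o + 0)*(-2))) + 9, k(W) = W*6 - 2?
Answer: 4/47 ≈ 0.085106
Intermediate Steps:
k(W) = -2 + 6*W (k(W) = 6*W - 2 = -2 + 6*W)
S(o) = -9/4 + o/2 (S(o) = -(o*((o + o)/(o + (o + 0)*(-2))) + 9)/4 = -(o*((2*o)/(o + o*(-2))) + 9)/4 = -(o*((2*o)/(o - 2*o)) + 9)/4 = -(o*((2*o)/((-o))) + 9)/4 = -(o*((2*o)*(-1/o)) + 9)/4 = -(o*(-2) + 9)/4 = -(-2*o + 9)/4 = -(9 - 2*o)/4 = -9/4 + o/2)
1/S(k(5*(4 - 3))) = 1/(-9/4 + (-2 + 6*(5*(4 - 3)))/2) = 1/(-9/4 + (-2 + 6*(5*1))/2) = 1/(-9/4 + (-2 + 6*5)/2) = 1/(-9/4 + (-2 + 30)/2) = 1/(-9/4 + (1/2)*28) = 1/(-9/4 + 14) = 1/(47/4) = 4/47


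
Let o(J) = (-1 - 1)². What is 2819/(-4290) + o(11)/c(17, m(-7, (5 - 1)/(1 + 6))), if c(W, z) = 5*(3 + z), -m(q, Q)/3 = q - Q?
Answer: -40283/64350 ≈ -0.62600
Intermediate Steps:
m(q, Q) = -3*q + 3*Q (m(q, Q) = -3*(q - Q) = -3*q + 3*Q)
c(W, z) = 15 + 5*z
o(J) = 4 (o(J) = (-2)² = 4)
2819/(-4290) + o(11)/c(17, m(-7, (5 - 1)/(1 + 6))) = 2819/(-4290) + 4/(15 + 5*(-3*(-7) + 3*((5 - 1)/(1 + 6)))) = 2819*(-1/4290) + 4/(15 + 5*(21 + 3*(4/7))) = -2819/4290 + 4/(15 + 5*(21 + 3*(4*(⅐)))) = -2819/4290 + 4/(15 + 5*(21 + 3*(4/7))) = -2819/4290 + 4/(15 + 5*(21 + 12/7)) = -2819/4290 + 4/(15 + 5*(159/7)) = -2819/4290 + 4/(15 + 795/7) = -2819/4290 + 4/(900/7) = -2819/4290 + 4*(7/900) = -2819/4290 + 7/225 = -40283/64350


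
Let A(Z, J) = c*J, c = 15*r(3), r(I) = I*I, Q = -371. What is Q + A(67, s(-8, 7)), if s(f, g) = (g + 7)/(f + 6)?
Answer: -1316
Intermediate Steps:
r(I) = I**2
c = 135 (c = 15*3**2 = 15*9 = 135)
s(f, g) = (7 + g)/(6 + f)
A(Z, J) = 135*J
Q + A(67, s(-8, 7)) = -371 + 135*((7 + 7)/(6 - 8)) = -371 + 135*(14/(-2)) = -371 + 135*(-1/2*14) = -371 + 135*(-7) = -371 - 945 = -1316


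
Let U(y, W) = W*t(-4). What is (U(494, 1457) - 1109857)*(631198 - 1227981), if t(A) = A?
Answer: 665821841355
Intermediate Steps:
U(y, W) = -4*W (U(y, W) = W*(-4) = -4*W)
(U(494, 1457) - 1109857)*(631198 - 1227981) = (-4*1457 - 1109857)*(631198 - 1227981) = (-5828 - 1109857)*(-596783) = -1115685*(-596783) = 665821841355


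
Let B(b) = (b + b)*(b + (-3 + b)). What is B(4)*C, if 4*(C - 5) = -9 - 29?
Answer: -180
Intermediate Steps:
C = -9/2 (C = 5 + (-9 - 29)/4 = 5 + (¼)*(-38) = 5 - 19/2 = -9/2 ≈ -4.5000)
B(b) = 2*b*(-3 + 2*b) (B(b) = (2*b)*(-3 + 2*b) = 2*b*(-3 + 2*b))
B(4)*C = (2*4*(-3 + 2*4))*(-9/2) = (2*4*(-3 + 8))*(-9/2) = (2*4*5)*(-9/2) = 40*(-9/2) = -180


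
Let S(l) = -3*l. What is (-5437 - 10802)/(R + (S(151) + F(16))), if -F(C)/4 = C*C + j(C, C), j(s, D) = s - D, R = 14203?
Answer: -5413/4242 ≈ -1.2760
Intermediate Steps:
F(C) = -4*C² (F(C) = -4*(C*C + (C - C)) = -4*(C² + 0) = -4*C²)
(-5437 - 10802)/(R + (S(151) + F(16))) = (-5437 - 10802)/(14203 + (-3*151 - 4*16²)) = -16239/(14203 + (-453 - 4*256)) = -16239/(14203 + (-453 - 1024)) = -16239/(14203 - 1477) = -16239/12726 = -16239*1/12726 = -5413/4242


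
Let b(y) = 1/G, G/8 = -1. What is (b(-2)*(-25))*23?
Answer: 575/8 ≈ 71.875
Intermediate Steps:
G = -8 (G = 8*(-1) = -8)
b(y) = -⅛ (b(y) = 1/(-8) = 1*(-⅛) = -⅛)
(b(-2)*(-25))*23 = -⅛*(-25)*23 = (25/8)*23 = 575/8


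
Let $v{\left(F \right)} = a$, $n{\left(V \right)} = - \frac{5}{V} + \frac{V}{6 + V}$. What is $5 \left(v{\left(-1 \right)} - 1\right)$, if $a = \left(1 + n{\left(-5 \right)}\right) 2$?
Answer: $-35$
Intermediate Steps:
$a = -6$ ($a = \left(1 + \frac{-30 + \left(-5\right)^{2} - -25}{\left(-5\right) \left(6 - 5\right)}\right) 2 = \left(1 - \frac{-30 + 25 + 25}{5 \cdot 1}\right) 2 = \left(1 - \frac{1}{5} \cdot 20\right) 2 = \left(1 - 4\right) 2 = \left(-3\right) 2 = -6$)
$v{\left(F \right)} = -6$
$5 \left(v{\left(-1 \right)} - 1\right) = 5 \left(-6 - 1\right) = 5 \left(-7\right) = -35$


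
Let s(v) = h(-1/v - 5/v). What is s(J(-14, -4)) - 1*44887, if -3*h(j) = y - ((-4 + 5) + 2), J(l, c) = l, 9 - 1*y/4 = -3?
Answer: -44902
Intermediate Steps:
y = 48 (y = 36 - 4*(-3) = 36 + 12 = 48)
h(j) = -15 (h(j) = -(48 - ((-4 + 5) + 2))/3 = -(48 - (1 + 2))/3 = -(48 - 1*3)/3 = -(48 - 3)/3 = -⅓*45 = -15)
s(v) = -15
s(J(-14, -4)) - 1*44887 = -15 - 1*44887 = -15 - 44887 = -44902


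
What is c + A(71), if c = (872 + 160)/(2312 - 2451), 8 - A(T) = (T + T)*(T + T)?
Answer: -2802716/139 ≈ -20163.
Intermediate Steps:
A(T) = 8 - 4*T² (A(T) = 8 - (T + T)*(T + T) = 8 - 2*T*2*T = 8 - 4*T²)
c = -1032/139 (c = 1032/(-139) = 1032*(-1/139) = -1032/139 ≈ -7.4245)
c + A(71) = -1032/139 + (8 - 4*71²) = -1032/139 + (8 - 4*5041) = -1032/139 + (8 - 20164) = -1032/139 - 20156 = -2802716/139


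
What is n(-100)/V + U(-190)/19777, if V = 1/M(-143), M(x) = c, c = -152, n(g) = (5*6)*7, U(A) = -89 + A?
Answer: -631282119/19777 ≈ -31920.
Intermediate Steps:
n(g) = 210 (n(g) = 30*7 = 210)
M(x) = -152
V = -1/152 (V = 1/(-152) = -1/152 ≈ -0.0065789)
n(-100)/V + U(-190)/19777 = 210/(-1/152) + (-89 - 190)/19777 = 210*(-152) - 279*1/19777 = -31920 - 279/19777 = -631282119/19777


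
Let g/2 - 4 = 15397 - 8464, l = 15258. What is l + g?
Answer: 29132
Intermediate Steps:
g = 13874 (g = 8 + 2*(15397 - 8464) = 8 + 2*6933 = 8 + 13866 = 13874)
l + g = 15258 + 13874 = 29132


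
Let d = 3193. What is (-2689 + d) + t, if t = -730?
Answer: -226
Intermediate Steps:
(-2689 + d) + t = (-2689 + 3193) - 730 = 504 - 730 = -226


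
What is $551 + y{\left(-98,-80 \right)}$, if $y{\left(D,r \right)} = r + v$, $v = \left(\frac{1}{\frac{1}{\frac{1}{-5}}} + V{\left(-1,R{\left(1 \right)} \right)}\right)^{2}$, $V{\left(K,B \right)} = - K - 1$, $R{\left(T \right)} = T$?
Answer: $\frac{11776}{25} \approx 471.04$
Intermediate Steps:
$V{\left(K,B \right)} = -1 - K$
$v = \frac{1}{25}$ ($v = \left(\frac{1}{\frac{1}{\frac{1}{-5}}} - 0\right)^{2} = \left(\frac{1}{\frac{1}{- \frac{1}{5}}} + \left(-1 + 1\right)\right)^{2} = \left(\frac{1}{-5} + 0\right)^{2} = \left(- \frac{1}{5} + 0\right)^{2} = \left(- \frac{1}{5}\right)^{2} = \frac{1}{25} \approx 0.04$)
$y{\left(D,r \right)} = \frac{1}{25} + r$ ($y{\left(D,r \right)} = r + \frac{1}{25} = \frac{1}{25} + r$)
$551 + y{\left(-98,-80 \right)} = 551 + \left(\frac{1}{25} - 80\right) = 551 - \frac{1999}{25} = \frac{11776}{25}$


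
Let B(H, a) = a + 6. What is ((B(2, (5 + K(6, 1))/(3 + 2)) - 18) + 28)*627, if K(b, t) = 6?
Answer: 57057/5 ≈ 11411.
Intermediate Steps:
B(H, a) = 6 + a
((B(2, (5 + K(6, 1))/(3 + 2)) - 18) + 28)*627 = (((6 + (5 + 6)/(3 + 2)) - 18) + 28)*627 = (((6 + 11/5) - 18) + 28)*627 = ((41/5 - 18) + 28)*627 = (-49/5 + 28)*627 = (91/5)*627 = 57057/5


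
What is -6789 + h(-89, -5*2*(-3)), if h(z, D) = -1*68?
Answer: -6857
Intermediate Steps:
h(z, D) = -68
-6789 + h(-89, -5*2*(-3)) = -6789 - 68 = -6857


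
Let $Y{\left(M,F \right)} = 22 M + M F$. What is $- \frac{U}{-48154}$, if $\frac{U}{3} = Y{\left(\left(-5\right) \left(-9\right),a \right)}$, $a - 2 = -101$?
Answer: $- \frac{10395}{48154} \approx -0.21587$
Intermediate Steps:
$a = -99$ ($a = 2 - 101 = -99$)
$Y{\left(M,F \right)} = 22 M + F M$
$U = -10395$ ($U = 3 \left(-5\right) \left(-9\right) \left(22 - 99\right) = 3 \cdot 45 \left(-77\right) = 3 \left(-3465\right) = -10395$)
$- \frac{U}{-48154} = - \frac{-10395}{-48154} = - \frac{\left(-10395\right) \left(-1\right)}{48154} = \left(-1\right) \frac{10395}{48154} = - \frac{10395}{48154}$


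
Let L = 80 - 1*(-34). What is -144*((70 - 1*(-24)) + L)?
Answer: -29952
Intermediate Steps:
L = 114 (L = 80 + 34 = 114)
-144*((70 - 1*(-24)) + L) = -144*((70 - 1*(-24)) + 114) = -144*((70 + 24) + 114) = -144*(94 + 114) = -144*208 = -29952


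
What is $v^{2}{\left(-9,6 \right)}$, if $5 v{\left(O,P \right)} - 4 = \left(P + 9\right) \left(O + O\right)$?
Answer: $\frac{70756}{25} \approx 2830.2$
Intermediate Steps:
$v{\left(O,P \right)} = \frac{4}{5} + \frac{2 O \left(9 + P\right)}{5}$ ($v{\left(O,P \right)} = \frac{4}{5} + \frac{\left(P + 9\right) \left(O + O\right)}{5} = \frac{4}{5} + \frac{\left(9 + P\right) 2 O}{5} = \frac{4}{5} + \frac{2 O \left(9 + P\right)}{5}$)
$v^{2}{\left(-9,6 \right)} = \left(\frac{4}{5} + \frac{18}{5} \left(-9\right) + \frac{2}{5} \left(-9\right) 6\right)^{2} = \left(\frac{4}{5} - \frac{162}{5} - \frac{108}{5}\right)^{2} = \left(- \frac{266}{5}\right)^{2} = \frac{70756}{25}$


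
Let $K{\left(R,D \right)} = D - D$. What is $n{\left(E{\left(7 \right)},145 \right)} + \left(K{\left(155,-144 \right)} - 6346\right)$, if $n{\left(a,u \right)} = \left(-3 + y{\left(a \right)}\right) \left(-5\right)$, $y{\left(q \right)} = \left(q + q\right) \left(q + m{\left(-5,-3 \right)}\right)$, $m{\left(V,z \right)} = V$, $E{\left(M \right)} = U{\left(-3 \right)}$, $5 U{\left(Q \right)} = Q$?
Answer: $- \frac{31823}{5} \approx -6364.6$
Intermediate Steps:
$K{\left(R,D \right)} = 0$
$U{\left(Q \right)} = \frac{Q}{5}$
$E{\left(M \right)} = - \frac{3}{5}$ ($E{\left(M \right)} = \frac{1}{5} \left(-3\right) = - \frac{3}{5}$)
$y{\left(q \right)} = 2 q \left(-5 + q\right)$ ($y{\left(q \right)} = \left(q + q\right) \left(q - 5\right) = 2 q \left(-5 + q\right)$)
$n{\left(a,u \right)} = 15 - 10 a \left(-5 + a\right)$ ($n{\left(a,u \right)} = \left(-3 + 2 a \left(-5 + a\right)\right) \left(-5\right) = 15 - 10 a \left(-5 + a\right)$)
$n{\left(E{\left(7 \right)},145 \right)} + \left(K{\left(155,-144 \right)} - 6346\right) = \left(15 - - 6 \left(-5 - \frac{3}{5}\right)\right) + \left(0 - 6346\right) = \left(15 - \left(-6\right) \left(- \frac{28}{5}\right)\right) + \left(0 - 6346\right) = \left(15 - \frac{168}{5}\right) - 6346 = - \frac{93}{5} - 6346 = - \frac{31823}{5}$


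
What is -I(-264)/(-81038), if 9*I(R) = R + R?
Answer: -88/121557 ≈ -0.00072394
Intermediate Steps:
I(R) = 2*R/9 (I(R) = (R + R)/9 = (2*R)/9 = 2*R/9)
-I(-264)/(-81038) = -(2/9)*(-264)/(-81038) = -(-176)*(-1)/(3*81038) = -1*88/121557 = -88/121557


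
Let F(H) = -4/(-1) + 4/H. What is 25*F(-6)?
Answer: 250/3 ≈ 83.333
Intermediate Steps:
F(H) = 4 + 4/H (F(H) = -4*(-1) + 4/H = 4 + 4/H)
25*F(-6) = 25*(4 + 4/(-6)) = 25*(4 + 4*(-⅙)) = 25*(4 - ⅔) = 25*(10/3) = 250/3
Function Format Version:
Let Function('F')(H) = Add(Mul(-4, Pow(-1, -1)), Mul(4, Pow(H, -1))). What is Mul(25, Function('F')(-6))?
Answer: Rational(250, 3) ≈ 83.333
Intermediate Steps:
Function('F')(H) = Add(4, Mul(4, Pow(H, -1))) (Function('F')(H) = Add(Mul(-4, -1), Mul(4, Pow(H, -1))) = Add(4, Mul(4, Pow(H, -1))))
Mul(25, Function('F')(-6)) = Mul(25, Add(4, Mul(4, Pow(-6, -1)))) = Mul(25, Add(4, Mul(4, Rational(-1, 6)))) = Mul(25, Add(4, Rational(-2, 3))) = Mul(25, Rational(10, 3)) = Rational(250, 3)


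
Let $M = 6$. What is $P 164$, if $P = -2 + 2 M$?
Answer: $1640$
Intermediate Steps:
$P = 10$ ($P = -2 + 2 \cdot 6 = -2 + 12 = 10$)
$P 164 = 10 \cdot 164 = 1640$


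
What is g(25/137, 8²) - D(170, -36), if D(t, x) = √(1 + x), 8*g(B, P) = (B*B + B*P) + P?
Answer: 1421041/150152 - I*√35 ≈ 9.464 - 5.9161*I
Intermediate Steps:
g(B, P) = P/8 + B²/8 + B*P/8 (g(B, P) = ((B*B + B*P) + P)/8 = ((B² + B*P) + P)/8 = (P + B² + B*P)/8 = P/8 + B²/8 + B*P/8)
g(25/137, 8²) - D(170, -36) = ((⅛)*8² + (25/137)²/8 + (⅛)*(25/137)*8²) - √(1 - 36) = ((⅛)*64 + (25*(1/137))²/8 + (⅛)*(25*(1/137))*64) - √(-35) = (8 + (25/137)²/8 + (⅛)*(25/137)*64) - I*√35 = (8 + (⅛)*(625/18769) + 200/137) - I*√35 = (8 + 625/150152 + 200/137) - I*√35 = 1421041/150152 - I*√35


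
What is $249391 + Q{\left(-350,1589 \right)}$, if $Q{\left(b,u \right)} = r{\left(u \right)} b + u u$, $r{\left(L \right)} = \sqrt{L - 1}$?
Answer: $2774312 - 700 \sqrt{397} \approx 2.7604 \cdot 10^{6}$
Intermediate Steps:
$r{\left(L \right)} = \sqrt{-1 + L}$
$Q{\left(b,u \right)} = u^{2} + b \sqrt{-1 + u}$ ($Q{\left(b,u \right)} = \sqrt{-1 + u} b + u u = b \sqrt{-1 + u} + u^{2} = u^{2} + b \sqrt{-1 + u}$)
$249391 + Q{\left(-350,1589 \right)} = 249391 + \left(1589^{2} - 350 \sqrt{-1 + 1589}\right) = 249391 + \left(2524921 - 350 \sqrt{1588}\right) = 249391 + \left(2524921 - 350 \cdot 2 \sqrt{397}\right) = 249391 + \left(2524921 - 700 \sqrt{397}\right) = 2774312 - 700 \sqrt{397}$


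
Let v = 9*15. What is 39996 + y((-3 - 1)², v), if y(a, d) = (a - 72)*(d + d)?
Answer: 24876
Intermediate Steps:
v = 135
y(a, d) = 2*d*(-72 + a) (y(a, d) = (-72 + a)*(2*d) = 2*d*(-72 + a))
39996 + y((-3 - 1)², v) = 39996 + 2*135*(-72 + (-3 - 1)²) = 39996 + 2*135*(-72 + (-4)²) = 39996 + 2*135*(-72 + 16) = 39996 + 2*135*(-56) = 39996 - 15120 = 24876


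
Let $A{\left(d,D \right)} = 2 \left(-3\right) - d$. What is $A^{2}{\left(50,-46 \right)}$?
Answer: $3136$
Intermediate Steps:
$A{\left(d,D \right)} = -6 - d$
$A^{2}{\left(50,-46 \right)} = \left(-6 - 50\right)^{2} = \left(-56\right)^{2} = 3136$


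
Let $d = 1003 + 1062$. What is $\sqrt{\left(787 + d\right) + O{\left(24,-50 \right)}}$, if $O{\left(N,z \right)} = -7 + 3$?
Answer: $4 \sqrt{178} \approx 53.367$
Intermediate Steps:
$O{\left(N,z \right)} = -4$
$d = 2065$
$\sqrt{\left(787 + d\right) + O{\left(24,-50 \right)}} = \sqrt{\left(787 + 2065\right) - 4} = \sqrt{2852 - 4} = \sqrt{2848} = 4 \sqrt{178}$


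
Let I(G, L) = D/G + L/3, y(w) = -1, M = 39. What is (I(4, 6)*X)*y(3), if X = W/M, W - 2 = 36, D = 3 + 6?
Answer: -323/78 ≈ -4.1410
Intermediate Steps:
D = 9
W = 38 (W = 2 + 36 = 38)
X = 38/39 ≈ 0.97436
I(G, L) = 9/G + L/3
(I(4, 6)*X)*y(3) = ((9/4 + (⅓)*6)*(38/39))*(-1) = ((9*(¼) + 2)*(38/39))*(-1) = ((9/4 + 2)*(38/39))*(-1) = ((17/4)*(38/39))*(-1) = (323/78)*(-1) = -323/78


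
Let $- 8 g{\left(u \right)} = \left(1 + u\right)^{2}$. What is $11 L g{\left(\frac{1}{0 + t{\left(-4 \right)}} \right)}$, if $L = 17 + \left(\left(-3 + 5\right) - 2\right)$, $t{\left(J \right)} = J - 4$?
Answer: $- \frac{9163}{512} \approx -17.896$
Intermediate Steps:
$t{\left(J \right)} = -4 + J$ ($t{\left(J \right)} = J - 4 = -4 + J$)
$L = 17$ ($L = 17 + \left(2 - 2\right) = 17 + 0 = 17$)
$g{\left(u \right)} = - \frac{\left(1 + u\right)^{2}}{8}$
$11 L g{\left(\frac{1}{0 + t{\left(-4 \right)}} \right)} = 11 \cdot 17 \left(- \frac{\left(1 + \frac{1}{0 - 8}\right)^{2}}{8}\right) = 187 \left(- \frac{\left(1 + \frac{1}{0 - 8}\right)^{2}}{8}\right) = 187 \left(- \frac{\left(1 + \frac{1}{-8}\right)^{2}}{8}\right) = 187 \left(- \frac{\left(1 - \frac{1}{8}\right)^{2}}{8}\right) = 187 \left(- \frac{\left(\frac{7}{8}\right)^{2}}{8}\right) = 187 \left(\left(- \frac{1}{8}\right) \frac{49}{64}\right) = 187 \left(- \frac{49}{512}\right) = - \frac{9163}{512}$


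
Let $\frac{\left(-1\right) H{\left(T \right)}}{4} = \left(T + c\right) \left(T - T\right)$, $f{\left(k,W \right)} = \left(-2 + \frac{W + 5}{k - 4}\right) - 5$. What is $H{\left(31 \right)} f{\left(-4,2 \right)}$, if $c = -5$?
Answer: $0$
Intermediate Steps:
$f{\left(k,W \right)} = -7 + \frac{5 + W}{-4 + k}$ ($f{\left(k,W \right)} = \left(-2 + \frac{5 + W}{-4 + k}\right) - 5 = -7 + \frac{5 + W}{-4 + k}$)
$H{\left(T \right)} = 0$ ($H{\left(T \right)} = - 4 \left(T - 5\right) \left(T - T\right) = - 4 \left(-5 + T\right) 0 = \left(-4\right) 0 = 0$)
$H{\left(31 \right)} f{\left(-4,2 \right)} = 0 \frac{33 + 2 - -28}{-4 - 4} = 0 \frac{33 + 2 + 28}{-8} = 0 \left(\left(- \frac{1}{8}\right) 63\right) = 0 \left(- \frac{63}{8}\right) = 0$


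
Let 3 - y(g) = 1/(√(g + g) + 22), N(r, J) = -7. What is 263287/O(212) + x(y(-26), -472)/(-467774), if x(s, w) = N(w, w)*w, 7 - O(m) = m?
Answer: -61579745229/47946835 ≈ -1284.3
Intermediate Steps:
O(m) = 7 - m
y(g) = 3 - 1/(22 + √2*√g) (y(g) = 3 - 1/(√(g + g) + 22) = 3 - 1/(√(2*g) + 22) = 3 - 1/(√2*√g + 22) = 3 - 1/(22 + √2*√g))
x(s, w) = -7*w
263287/O(212) + x(y(-26), -472)/(-467774) = 263287/(7 - 1*212) - 7*(-472)/(-467774) = 263287/(7 - 212) + 3304*(-1/467774) = 263287/(-205) - 1652/233887 = 263287*(-1/205) - 1652/233887 = -263287/205 - 1652/233887 = -61579745229/47946835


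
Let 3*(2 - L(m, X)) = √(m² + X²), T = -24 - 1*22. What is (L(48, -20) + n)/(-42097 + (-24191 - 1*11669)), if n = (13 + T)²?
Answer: -3221/233871 ≈ -0.013773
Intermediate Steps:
T = -46 (T = -24 - 22 = -46)
n = 1089 (n = (13 - 46)² = (-33)² = 1089)
L(m, X) = 2 - √(X² + m²)/3 (L(m, X) = 2 - √(m² + X²)/3 = 2 - √(X² + m²)/3)
(L(48, -20) + n)/(-42097 + (-24191 - 1*11669)) = ((2 - √((-20)² + 48²)/3) + 1089)/(-42097 + (-24191 - 1*11669)) = ((2 - √(400 + 2304)/3) + 1089)/(-42097 + (-24191 - 11669)) = ((2 - √2704/3) + 1089)/(-42097 - 35860) = ((2 - ⅓*52) + 1089)/(-77957) = ((2 - 52/3) + 1089)*(-1/77957) = (-46/3 + 1089)*(-1/77957) = (3221/3)*(-1/77957) = -3221/233871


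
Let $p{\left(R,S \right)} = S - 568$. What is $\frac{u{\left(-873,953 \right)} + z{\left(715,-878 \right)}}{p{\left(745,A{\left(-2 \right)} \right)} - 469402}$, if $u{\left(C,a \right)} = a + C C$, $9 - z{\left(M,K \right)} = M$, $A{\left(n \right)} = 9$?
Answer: $- \frac{3272}{2017} \approx -1.6222$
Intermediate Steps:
$p{\left(R,S \right)} = -568 + S$
$z{\left(M,K \right)} = 9 - M$
$u{\left(C,a \right)} = a + C^{2}$
$\frac{u{\left(-873,953 \right)} + z{\left(715,-878 \right)}}{p{\left(745,A{\left(-2 \right)} \right)} - 469402} = \frac{\left(953 + \left(-873\right)^{2}\right) + \left(9 - 715\right)}{\left(-568 + 9\right) - 469402} = \frac{\left(953 + 762129\right) + \left(9 - 715\right)}{-559 - 469402} = \frac{763082 - 706}{-469961} = 762376 \left(- \frac{1}{469961}\right) = - \frac{3272}{2017}$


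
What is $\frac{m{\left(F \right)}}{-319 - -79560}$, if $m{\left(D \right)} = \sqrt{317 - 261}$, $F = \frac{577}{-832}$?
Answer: $\frac{2 \sqrt{14}}{79241} \approx 9.4437 \cdot 10^{-5}$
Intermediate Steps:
$F = - \frac{577}{832}$ ($F = 577 \left(- \frac{1}{832}\right) = - \frac{577}{832} \approx -0.69351$)
$m{\left(D \right)} = 2 \sqrt{14}$ ($m{\left(D \right)} = \sqrt{56} = 2 \sqrt{14}$)
$\frac{m{\left(F \right)}}{-319 - -79560} = \frac{2 \sqrt{14}}{-319 - -79560} = \frac{2 \sqrt{14}}{-319 + 79560} = \frac{2 \sqrt{14}}{79241}$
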